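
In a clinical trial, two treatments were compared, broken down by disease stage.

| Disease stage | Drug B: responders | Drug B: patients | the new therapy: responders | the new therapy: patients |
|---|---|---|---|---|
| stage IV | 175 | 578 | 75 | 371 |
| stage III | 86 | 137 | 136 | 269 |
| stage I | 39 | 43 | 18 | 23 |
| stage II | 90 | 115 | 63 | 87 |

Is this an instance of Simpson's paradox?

No

Stage IV: Drug B 175/578 = 30.3%, the new therapy 75/371 = 20.2% → Drug B
Stage III: Drug B 86/137 = 62.8%, the new therapy 136/269 = 50.6% → Drug B
Stage I: Drug B 39/43 = 90.7%, the new therapy 18/23 = 78.3% → Drug B
Stage II: Drug B 90/115 = 78.3%, the new therapy 63/87 = 72.4% → Drug B
Overall: Drug B 390/873 = 44.7%, the new therapy 292/750 = 38.9% → Drug B
Drug B wins overall and in every disease group — no reversal.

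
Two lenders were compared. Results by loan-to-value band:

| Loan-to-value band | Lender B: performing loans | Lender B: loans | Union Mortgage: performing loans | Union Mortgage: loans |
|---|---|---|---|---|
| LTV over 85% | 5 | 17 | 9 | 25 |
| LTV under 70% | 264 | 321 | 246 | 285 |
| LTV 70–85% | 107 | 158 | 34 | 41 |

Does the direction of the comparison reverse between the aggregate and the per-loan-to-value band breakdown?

No

LTV over 85%: Lender B 5/17 = 29.4%, Union Mortgage 9/25 = 36.0% → Union Mortgage
LTV under 70%: Lender B 264/321 = 82.2%, Union Mortgage 246/285 = 86.3% → Union Mortgage
LTV 70–85%: Lender B 107/158 = 67.7%, Union Mortgage 34/41 = 82.9% → Union Mortgage
Overall: Lender B 376/496 = 75.8%, Union Mortgage 289/351 = 82.3% → Union Mortgage
Union Mortgage wins overall and in every loan-to-value group — no reversal.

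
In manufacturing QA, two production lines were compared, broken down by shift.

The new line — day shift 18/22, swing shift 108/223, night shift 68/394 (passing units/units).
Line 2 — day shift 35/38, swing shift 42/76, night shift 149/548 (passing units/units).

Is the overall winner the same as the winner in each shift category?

Yes

Day shift: the new line 18/22 = 81.8%, Line 2 35/38 = 92.1% → Line 2
Swing shift: the new line 108/223 = 48.4%, Line 2 42/76 = 55.3% → Line 2
Night shift: the new line 68/394 = 17.3%, Line 2 149/548 = 27.2% → Line 2
Overall: the new line 194/639 = 30.4%, Line 2 226/662 = 34.1% → Line 2
Line 2 wins overall and in every shift group — no reversal.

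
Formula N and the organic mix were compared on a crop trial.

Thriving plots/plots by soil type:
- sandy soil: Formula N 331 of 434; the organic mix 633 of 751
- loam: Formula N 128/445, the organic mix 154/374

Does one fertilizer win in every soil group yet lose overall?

No

Sandy soil: Formula N 331/434 = 76.3%, the organic mix 633/751 = 84.3% → the organic mix
Loam: Formula N 128/445 = 28.8%, the organic mix 154/374 = 41.2% → the organic mix
Overall: Formula N 459/879 = 52.2%, the organic mix 787/1125 = 70.0% → the organic mix
The organic mix wins overall and in every soil group — no reversal.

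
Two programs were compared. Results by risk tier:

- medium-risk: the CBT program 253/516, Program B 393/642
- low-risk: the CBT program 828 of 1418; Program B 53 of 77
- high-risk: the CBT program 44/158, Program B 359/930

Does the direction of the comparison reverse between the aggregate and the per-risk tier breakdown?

Medium-risk: the CBT program 253/516 = 49.0%, Program B 393/642 = 61.2% → Program B
Low-risk: the CBT program 828/1418 = 58.4%, Program B 53/77 = 68.8% → Program B
High-risk: the CBT program 44/158 = 27.8%, Program B 359/930 = 38.6% → Program B
Overall: the CBT program 1125/2092 = 53.8%, Program B 805/1649 = 48.8% → the CBT program
Program B wins each risk group but the CBT program wins overall — the comparison reverses. Program B's participants skew toward high-risk, which has a lower base rate.

Yes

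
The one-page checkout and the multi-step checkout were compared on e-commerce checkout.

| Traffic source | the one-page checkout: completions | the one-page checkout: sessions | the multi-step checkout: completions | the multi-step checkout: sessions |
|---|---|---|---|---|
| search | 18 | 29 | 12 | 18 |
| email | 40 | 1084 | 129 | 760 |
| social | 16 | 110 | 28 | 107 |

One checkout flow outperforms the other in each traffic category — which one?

Search: the one-page checkout 18/29 = 62.1%, the multi-step checkout 12/18 = 66.7% → the multi-step checkout
Email: the one-page checkout 40/1084 = 3.7%, the multi-step checkout 129/760 = 17.0% → the multi-step checkout
Social: the one-page checkout 16/110 = 14.5%, the multi-step checkout 28/107 = 26.2% → the multi-step checkout
The multi-step checkout has the higher rate in all 3 groups.

the multi-step checkout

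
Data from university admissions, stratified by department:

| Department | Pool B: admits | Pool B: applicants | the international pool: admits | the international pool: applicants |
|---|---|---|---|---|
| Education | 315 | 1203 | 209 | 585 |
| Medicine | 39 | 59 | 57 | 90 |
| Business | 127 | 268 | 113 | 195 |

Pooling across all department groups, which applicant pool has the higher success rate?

the international pool

Education: Pool B 315/1203 = 26.2%, the international pool 209/585 = 35.7% → the international pool
Medicine: Pool B 39/59 = 66.1%, the international pool 57/90 = 63.3% → Pool B
Business: Pool B 127/268 = 47.4%, the international pool 113/195 = 57.9% → the international pool
Overall: Pool B 481/1530 = 31.4%, the international pool 379/870 = 43.6% → the international pool
(Neither sweeps every department group, but the international pool has the higher pooled rate.)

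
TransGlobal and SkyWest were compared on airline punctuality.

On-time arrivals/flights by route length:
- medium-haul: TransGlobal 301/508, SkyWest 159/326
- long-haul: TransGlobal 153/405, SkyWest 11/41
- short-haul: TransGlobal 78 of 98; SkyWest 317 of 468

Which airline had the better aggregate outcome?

SkyWest

Medium-haul: TransGlobal 301/508 = 59.3%, SkyWest 159/326 = 48.8% → TransGlobal
Long-haul: TransGlobal 153/405 = 37.8%, SkyWest 11/41 = 26.8% → TransGlobal
Short-haul: TransGlobal 78/98 = 79.6%, SkyWest 317/468 = 67.7% → TransGlobal
Overall: TransGlobal 532/1011 = 52.6%, SkyWest 487/835 = 58.3% → SkyWest
(TransGlobal wins every route group but SkyWest wins overall — TransGlobal's flights skew toward the low-rate long-haul group.)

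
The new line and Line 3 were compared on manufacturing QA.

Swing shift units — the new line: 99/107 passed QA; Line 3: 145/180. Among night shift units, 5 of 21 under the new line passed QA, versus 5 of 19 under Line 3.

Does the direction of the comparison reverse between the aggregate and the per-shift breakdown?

No

Swing shift: the new line 99/107 = 92.5%, Line 3 145/180 = 80.6% → the new line
Night shift: the new line 5/21 = 23.8%, Line 3 5/19 = 26.3% → Line 3
Overall: the new line 104/128 = 81.2%, Line 3 150/199 = 75.4% → the new line
Neither sweeps: the new line wins 1 of 2 groups, Line 3 wins 1. The new line wins overall but not every group — no Simpson reversal.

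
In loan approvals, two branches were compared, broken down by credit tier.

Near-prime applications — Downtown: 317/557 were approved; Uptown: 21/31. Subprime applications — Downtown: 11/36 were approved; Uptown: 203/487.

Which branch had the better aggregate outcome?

Downtown

Near-prime: Downtown 317/557 = 56.9%, Uptown 21/31 = 67.7% → Uptown
Subprime: Downtown 11/36 = 30.6%, Uptown 203/487 = 41.7% → Uptown
Overall: Downtown 328/593 = 55.3%, Uptown 224/518 = 43.2% → Downtown
(Uptown wins every credit group but Downtown wins overall — Uptown's applications skew toward the low-rate subprime group.)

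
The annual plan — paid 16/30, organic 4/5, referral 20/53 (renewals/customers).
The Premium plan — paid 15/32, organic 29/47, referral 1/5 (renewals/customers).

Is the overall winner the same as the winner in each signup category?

Paid: the annual plan 16/30 = 53.3%, the Premium plan 15/32 = 46.9% → the annual plan
Organic: the annual plan 4/5 = 80.0%, the Premium plan 29/47 = 61.7% → the annual plan
Referral: the annual plan 20/53 = 37.7%, the Premium plan 1/5 = 20.0% → the annual plan
Overall: the annual plan 40/88 = 45.5%, the Premium plan 45/84 = 53.6% → the Premium plan
The annual plan wins each signup group but the Premium plan wins overall — the comparison reverses. The annual plan's customers skew toward referral, which has a lower base rate.

No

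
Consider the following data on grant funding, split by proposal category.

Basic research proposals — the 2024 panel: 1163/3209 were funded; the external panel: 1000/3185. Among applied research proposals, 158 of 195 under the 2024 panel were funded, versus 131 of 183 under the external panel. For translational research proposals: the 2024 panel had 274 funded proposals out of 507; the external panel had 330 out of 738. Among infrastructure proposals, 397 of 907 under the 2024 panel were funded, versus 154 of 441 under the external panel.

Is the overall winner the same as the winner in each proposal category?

Basic research: the 2024 panel 1163/3209 = 36.2%, the external panel 1000/3185 = 31.4% → the 2024 panel
Applied research: the 2024 panel 158/195 = 81.0%, the external panel 131/183 = 71.6% → the 2024 panel
Translational research: the 2024 panel 274/507 = 54.0%, the external panel 330/738 = 44.7% → the 2024 panel
Infrastructure: the 2024 panel 397/907 = 43.8%, the external panel 154/441 = 34.9% → the 2024 panel
Overall: the 2024 panel 1992/4818 = 41.3%, the external panel 1615/4547 = 35.5% → the 2024 panel
The 2024 panel wins overall and in every proposal group — no reversal.

Yes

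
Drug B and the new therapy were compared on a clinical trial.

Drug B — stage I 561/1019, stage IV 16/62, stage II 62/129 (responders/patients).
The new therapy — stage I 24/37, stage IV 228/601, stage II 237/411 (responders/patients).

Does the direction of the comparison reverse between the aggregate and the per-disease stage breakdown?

Yes

Stage I: Drug B 561/1019 = 55.1%, the new therapy 24/37 = 64.9% → the new therapy
Stage IV: Drug B 16/62 = 25.8%, the new therapy 228/601 = 37.9% → the new therapy
Stage II: Drug B 62/129 = 48.1%, the new therapy 237/411 = 57.7% → the new therapy
Overall: Drug B 639/1210 = 52.8%, the new therapy 489/1049 = 46.6% → Drug B
The new therapy wins each disease group but Drug B wins overall — the comparison reverses. The new therapy's patients skew toward stage IV, which has a lower base rate.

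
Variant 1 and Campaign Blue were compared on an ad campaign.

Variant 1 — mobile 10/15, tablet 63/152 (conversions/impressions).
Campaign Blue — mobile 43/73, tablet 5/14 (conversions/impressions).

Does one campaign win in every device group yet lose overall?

Mobile: Variant 1 10/15 = 66.7%, Campaign Blue 43/73 = 58.9% → Variant 1
Tablet: Variant 1 63/152 = 41.4%, Campaign Blue 5/14 = 35.7% → Variant 1
Overall: Variant 1 73/167 = 43.7%, Campaign Blue 48/87 = 55.2% → Campaign Blue
Variant 1 wins each device group but Campaign Blue wins overall — the comparison reverses. Variant 1's impressions skew toward tablet, which has a lower base rate.

Yes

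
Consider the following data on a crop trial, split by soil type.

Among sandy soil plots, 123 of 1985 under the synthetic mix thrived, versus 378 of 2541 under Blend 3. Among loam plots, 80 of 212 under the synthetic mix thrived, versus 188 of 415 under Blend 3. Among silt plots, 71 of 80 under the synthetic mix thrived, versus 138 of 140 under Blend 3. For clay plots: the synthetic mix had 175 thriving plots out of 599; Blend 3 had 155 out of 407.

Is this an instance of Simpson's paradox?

Sandy soil: the synthetic mix 123/1985 = 6.2%, Blend 3 378/2541 = 14.9% → Blend 3
Loam: the synthetic mix 80/212 = 37.7%, Blend 3 188/415 = 45.3% → Blend 3
Silt: the synthetic mix 71/80 = 88.8%, Blend 3 138/140 = 98.6% → Blend 3
Clay: the synthetic mix 175/599 = 29.2%, Blend 3 155/407 = 38.1% → Blend 3
Overall: the synthetic mix 449/2876 = 15.6%, Blend 3 859/3503 = 24.5% → Blend 3
Blend 3 wins overall and in every soil group — no reversal.

No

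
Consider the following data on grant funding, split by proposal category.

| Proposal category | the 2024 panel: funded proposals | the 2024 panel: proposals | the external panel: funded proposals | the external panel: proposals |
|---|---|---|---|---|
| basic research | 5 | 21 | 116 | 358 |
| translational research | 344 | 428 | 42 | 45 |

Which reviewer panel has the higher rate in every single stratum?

the external panel

Basic research: the 2024 panel 5/21 = 23.8%, the external panel 116/358 = 32.4% → the external panel
Translational research: the 2024 panel 344/428 = 80.4%, the external panel 42/45 = 93.3% → the external panel
The external panel has the higher rate in both groups.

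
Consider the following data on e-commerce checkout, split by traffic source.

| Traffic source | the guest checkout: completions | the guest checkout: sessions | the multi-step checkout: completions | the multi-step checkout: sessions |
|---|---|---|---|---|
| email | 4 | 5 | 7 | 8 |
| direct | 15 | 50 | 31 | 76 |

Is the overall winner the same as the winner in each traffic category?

Yes

Email: the guest checkout 4/5 = 80.0%, the multi-step checkout 7/8 = 87.5% → the multi-step checkout
Direct: the guest checkout 15/50 = 30.0%, the multi-step checkout 31/76 = 40.8% → the multi-step checkout
Overall: the guest checkout 19/55 = 34.5%, the multi-step checkout 38/84 = 45.2% → the multi-step checkout
The multi-step checkout wins overall and in every traffic group — no reversal.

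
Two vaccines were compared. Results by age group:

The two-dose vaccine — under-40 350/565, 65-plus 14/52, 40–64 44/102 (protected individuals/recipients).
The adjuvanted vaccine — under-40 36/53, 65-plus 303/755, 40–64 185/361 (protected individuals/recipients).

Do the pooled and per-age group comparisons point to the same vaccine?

No

Under-40: the two-dose vaccine 350/565 = 61.9%, the adjuvanted vaccine 36/53 = 67.9% → the adjuvanted vaccine
65-plus: the two-dose vaccine 14/52 = 26.9%, the adjuvanted vaccine 303/755 = 40.1% → the adjuvanted vaccine
40–64: the two-dose vaccine 44/102 = 43.1%, the adjuvanted vaccine 185/361 = 51.2% → the adjuvanted vaccine
Overall: the two-dose vaccine 408/719 = 56.7%, the adjuvanted vaccine 524/1169 = 44.8% → the two-dose vaccine
The adjuvanted vaccine wins each age group but the two-dose vaccine wins overall — the comparison reverses. The adjuvanted vaccine's recipients skew toward 65-plus, which has a lower base rate.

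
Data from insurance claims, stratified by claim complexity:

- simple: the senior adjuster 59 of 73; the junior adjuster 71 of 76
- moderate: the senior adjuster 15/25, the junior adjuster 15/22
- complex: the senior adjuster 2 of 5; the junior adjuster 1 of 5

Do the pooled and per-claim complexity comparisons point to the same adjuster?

Simple: the senior adjuster 59/73 = 80.8%, the junior adjuster 71/76 = 93.4% → the junior adjuster
Moderate: the senior adjuster 15/25 = 60.0%, the junior adjuster 15/22 = 68.2% → the junior adjuster
Complex: the senior adjuster 2/5 = 40.0%, the junior adjuster 1/5 = 20.0% → the senior adjuster
Overall: the senior adjuster 76/103 = 73.8%, the junior adjuster 87/103 = 84.5% → the junior adjuster
Neither sweeps: the senior adjuster wins 1 of 3 groups, the junior adjuster wins 2. The junior adjuster wins overall but not every group — no Simpson reversal.

No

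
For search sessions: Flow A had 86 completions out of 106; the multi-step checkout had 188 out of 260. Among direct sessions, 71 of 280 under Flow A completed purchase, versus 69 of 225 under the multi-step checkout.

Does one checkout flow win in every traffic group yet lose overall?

No

Search: Flow A 86/106 = 81.1%, the multi-step checkout 188/260 = 72.3% → Flow A
Direct: Flow A 71/280 = 25.4%, the multi-step checkout 69/225 = 30.7% → the multi-step checkout
Overall: Flow A 157/386 = 40.7%, the multi-step checkout 257/485 = 53.0% → the multi-step checkout
Neither sweeps: Flow A wins 1 of 2 groups, the multi-step checkout wins 1. The multi-step checkout wins overall but not every group — no Simpson reversal.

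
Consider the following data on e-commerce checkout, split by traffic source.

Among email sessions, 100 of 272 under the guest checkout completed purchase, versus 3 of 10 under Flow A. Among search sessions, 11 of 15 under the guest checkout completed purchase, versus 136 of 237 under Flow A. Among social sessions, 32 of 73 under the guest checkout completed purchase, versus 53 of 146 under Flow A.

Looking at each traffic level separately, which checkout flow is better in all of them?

the guest checkout

Email: the guest checkout 100/272 = 36.8%, Flow A 3/10 = 30.0% → the guest checkout
Search: the guest checkout 11/15 = 73.3%, Flow A 136/237 = 57.4% → the guest checkout
Social: the guest checkout 32/73 = 43.8%, Flow A 53/146 = 36.3% → the guest checkout
The guest checkout has the higher rate in all 3 groups.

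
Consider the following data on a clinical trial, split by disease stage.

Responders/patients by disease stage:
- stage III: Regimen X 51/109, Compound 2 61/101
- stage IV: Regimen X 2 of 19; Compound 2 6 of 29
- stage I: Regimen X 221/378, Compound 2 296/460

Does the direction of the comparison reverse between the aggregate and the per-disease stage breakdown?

Stage III: Regimen X 51/109 = 46.8%, Compound 2 61/101 = 60.4% → Compound 2
Stage IV: Regimen X 2/19 = 10.5%, Compound 2 6/29 = 20.7% → Compound 2
Stage I: Regimen X 221/378 = 58.5%, Compound 2 296/460 = 64.3% → Compound 2
Overall: Regimen X 274/506 = 54.2%, Compound 2 363/590 = 61.5% → Compound 2
Compound 2 wins overall and in every disease group — no reversal.

No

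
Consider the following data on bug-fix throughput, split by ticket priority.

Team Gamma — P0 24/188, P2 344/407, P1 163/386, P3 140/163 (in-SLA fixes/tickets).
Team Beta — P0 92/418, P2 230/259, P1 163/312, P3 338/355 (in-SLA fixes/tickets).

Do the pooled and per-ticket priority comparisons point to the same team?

P0: Team Gamma 24/188 = 12.8%, Team Beta 92/418 = 22.0% → Team Beta
P2: Team Gamma 344/407 = 84.5%, Team Beta 230/259 = 88.8% → Team Beta
P1: Team Gamma 163/386 = 42.2%, Team Beta 163/312 = 52.2% → Team Beta
P3: Team Gamma 140/163 = 85.9%, Team Beta 338/355 = 95.2% → Team Beta
Overall: Team Gamma 671/1144 = 58.7%, Team Beta 823/1344 = 61.2% → Team Beta
Team Beta wins overall and in every ticket group — no reversal.

Yes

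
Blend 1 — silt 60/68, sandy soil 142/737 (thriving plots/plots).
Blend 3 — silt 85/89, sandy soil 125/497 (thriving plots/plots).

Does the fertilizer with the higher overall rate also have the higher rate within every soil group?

Yes

Silt: Blend 1 60/68 = 88.2%, Blend 3 85/89 = 95.5% → Blend 3
Sandy soil: Blend 1 142/737 = 19.3%, Blend 3 125/497 = 25.2% → Blend 3
Overall: Blend 1 202/805 = 25.1%, Blend 3 210/586 = 35.8% → Blend 3
Blend 3 wins overall and in every soil group — no reversal.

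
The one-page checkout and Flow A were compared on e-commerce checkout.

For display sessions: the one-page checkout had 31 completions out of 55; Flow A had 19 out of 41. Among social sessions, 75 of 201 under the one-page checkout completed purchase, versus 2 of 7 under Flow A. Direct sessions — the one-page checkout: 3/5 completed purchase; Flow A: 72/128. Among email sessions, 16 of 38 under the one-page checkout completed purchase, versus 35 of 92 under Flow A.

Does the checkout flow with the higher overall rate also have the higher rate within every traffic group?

Display: the one-page checkout 31/55 = 56.4%, Flow A 19/41 = 46.3% → the one-page checkout
Social: the one-page checkout 75/201 = 37.3%, Flow A 2/7 = 28.6% → the one-page checkout
Direct: the one-page checkout 3/5 = 60.0%, Flow A 72/128 = 56.2% → the one-page checkout
Email: the one-page checkout 16/38 = 42.1%, Flow A 35/92 = 38.0% → the one-page checkout
Overall: the one-page checkout 125/299 = 41.8%, Flow A 128/268 = 47.8% → Flow A
The one-page checkout wins each traffic group but Flow A wins overall — the comparison reverses. The one-page checkout's sessions skew toward social, which has a lower base rate.

No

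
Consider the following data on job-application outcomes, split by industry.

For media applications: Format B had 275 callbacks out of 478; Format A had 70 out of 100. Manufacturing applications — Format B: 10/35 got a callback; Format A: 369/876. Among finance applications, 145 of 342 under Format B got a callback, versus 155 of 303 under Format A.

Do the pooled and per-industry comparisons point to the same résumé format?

No

Media: Format B 275/478 = 57.5%, Format A 70/100 = 70.0% → Format A
Manufacturing: Format B 10/35 = 28.6%, Format A 369/876 = 42.1% → Format A
Finance: Format B 145/342 = 42.4%, Format A 155/303 = 51.2% → Format A
Overall: Format B 430/855 = 50.3%, Format A 594/1279 = 46.4% → Format B
Format A wins each industry group but Format B wins overall — the comparison reverses. Format A's applications skew toward manufacturing, which has a lower base rate.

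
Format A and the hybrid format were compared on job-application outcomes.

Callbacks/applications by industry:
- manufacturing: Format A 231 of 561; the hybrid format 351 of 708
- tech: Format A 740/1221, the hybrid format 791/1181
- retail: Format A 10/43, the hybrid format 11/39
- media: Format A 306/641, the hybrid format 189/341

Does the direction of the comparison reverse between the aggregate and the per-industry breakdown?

No

Manufacturing: Format A 231/561 = 41.2%, the hybrid format 351/708 = 49.6% → the hybrid format
Tech: Format A 740/1221 = 60.6%, the hybrid format 791/1181 = 67.0% → the hybrid format
Retail: Format A 10/43 = 23.3%, the hybrid format 11/39 = 28.2% → the hybrid format
Media: Format A 306/641 = 47.7%, the hybrid format 189/341 = 55.4% → the hybrid format
Overall: Format A 1287/2466 = 52.2%, the hybrid format 1342/2269 = 59.1% → the hybrid format
The hybrid format wins overall and in every industry group — no reversal.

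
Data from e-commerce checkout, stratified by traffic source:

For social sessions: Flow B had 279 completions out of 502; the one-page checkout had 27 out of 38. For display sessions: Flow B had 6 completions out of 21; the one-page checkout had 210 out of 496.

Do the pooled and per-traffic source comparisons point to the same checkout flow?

No

Social: Flow B 279/502 = 55.6%, the one-page checkout 27/38 = 71.1% → the one-page checkout
Display: Flow B 6/21 = 28.6%, the one-page checkout 210/496 = 42.3% → the one-page checkout
Overall: Flow B 285/523 = 54.5%, the one-page checkout 237/534 = 44.4% → Flow B
The one-page checkout wins each traffic group but Flow B wins overall — the comparison reverses. The one-page checkout's sessions skew toward display, which has a lower base rate.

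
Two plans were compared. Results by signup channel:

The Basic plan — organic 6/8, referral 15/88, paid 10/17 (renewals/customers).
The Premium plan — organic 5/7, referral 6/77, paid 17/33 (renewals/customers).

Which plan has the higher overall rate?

Organic: the Basic plan 6/8 = 75.0%, the Premium plan 5/7 = 71.4% → the Basic plan
Referral: the Basic plan 15/88 = 17.0%, the Premium plan 6/77 = 7.8% → the Basic plan
Paid: the Basic plan 10/17 = 58.8%, the Premium plan 17/33 = 51.5% → the Basic plan
Overall: the Basic plan 31/113 = 27.4%, the Premium plan 28/117 = 23.9% → the Basic plan

the Basic plan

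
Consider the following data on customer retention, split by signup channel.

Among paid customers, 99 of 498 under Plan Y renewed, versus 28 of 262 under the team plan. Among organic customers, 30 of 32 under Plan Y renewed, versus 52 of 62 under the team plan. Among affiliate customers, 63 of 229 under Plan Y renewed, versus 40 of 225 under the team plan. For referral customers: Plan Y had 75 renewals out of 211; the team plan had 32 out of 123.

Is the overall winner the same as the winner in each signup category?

Yes

Paid: Plan Y 99/498 = 19.9%, the team plan 28/262 = 10.7% → Plan Y
Organic: Plan Y 30/32 = 93.8%, the team plan 52/62 = 83.9% → Plan Y
Affiliate: Plan Y 63/229 = 27.5%, the team plan 40/225 = 17.8% → Plan Y
Referral: Plan Y 75/211 = 35.5%, the team plan 32/123 = 26.0% → Plan Y
Overall: Plan Y 267/970 = 27.5%, the team plan 152/672 = 22.6% → Plan Y
Plan Y wins overall and in every signup group — no reversal.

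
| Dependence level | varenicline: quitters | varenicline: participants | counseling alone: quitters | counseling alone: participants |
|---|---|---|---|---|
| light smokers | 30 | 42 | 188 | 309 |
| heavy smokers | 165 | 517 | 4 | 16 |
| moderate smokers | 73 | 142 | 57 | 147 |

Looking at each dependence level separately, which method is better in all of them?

varenicline

Light smokers: varenicline 30/42 = 71.4%, counseling alone 188/309 = 60.8% → varenicline
Heavy smokers: varenicline 165/517 = 31.9%, counseling alone 4/16 = 25.0% → varenicline
Moderate smokers: varenicline 73/142 = 51.4%, counseling alone 57/147 = 38.8% → varenicline
Varenicline has the higher rate in all 3 groups.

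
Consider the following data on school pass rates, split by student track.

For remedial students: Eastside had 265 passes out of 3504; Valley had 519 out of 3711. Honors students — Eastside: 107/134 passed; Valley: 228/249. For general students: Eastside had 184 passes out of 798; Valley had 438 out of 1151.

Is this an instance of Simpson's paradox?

Remedial: Eastside 265/3504 = 7.6%, Valley 519/3711 = 14.0% → Valley
Honors: Eastside 107/134 = 79.9%, Valley 228/249 = 91.6% → Valley
General: Eastside 184/798 = 23.1%, Valley 438/1151 = 38.1% → Valley
Overall: Eastside 556/4436 = 12.5%, Valley 1185/5111 = 23.2% → Valley
Valley wins overall and in every student group — no reversal.

No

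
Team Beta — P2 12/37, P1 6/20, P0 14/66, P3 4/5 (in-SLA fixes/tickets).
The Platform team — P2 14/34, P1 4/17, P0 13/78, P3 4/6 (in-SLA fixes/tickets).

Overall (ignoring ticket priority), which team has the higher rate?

Team Beta

P2: Team Beta 12/37 = 32.4%, the Platform team 14/34 = 41.2% → the Platform team
P1: Team Beta 6/20 = 30.0%, the Platform team 4/17 = 23.5% → Team Beta
P0: Team Beta 14/66 = 21.2%, the Platform team 13/78 = 16.7% → Team Beta
P3: Team Beta 4/5 = 80.0%, the Platform team 4/6 = 66.7% → Team Beta
Overall: Team Beta 36/128 = 28.1%, the Platform team 35/135 = 25.9% → Team Beta
(Neither sweeps every ticket group, but Team Beta has the higher pooled rate.)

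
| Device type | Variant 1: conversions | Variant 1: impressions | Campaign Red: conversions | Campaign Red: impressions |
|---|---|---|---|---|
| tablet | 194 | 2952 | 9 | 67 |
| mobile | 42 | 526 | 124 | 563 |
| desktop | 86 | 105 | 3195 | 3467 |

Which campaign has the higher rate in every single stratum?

Campaign Red

Tablet: Variant 1 194/2952 = 6.6%, Campaign Red 9/67 = 13.4% → Campaign Red
Mobile: Variant 1 42/526 = 8.0%, Campaign Red 124/563 = 22.0% → Campaign Red
Desktop: Variant 1 86/105 = 81.9%, Campaign Red 3195/3467 = 92.2% → Campaign Red
Campaign Red has the higher rate in all 3 groups.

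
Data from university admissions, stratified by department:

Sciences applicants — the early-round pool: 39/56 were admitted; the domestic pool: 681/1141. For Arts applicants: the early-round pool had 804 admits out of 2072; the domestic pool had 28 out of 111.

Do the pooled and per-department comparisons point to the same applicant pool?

Sciences: the early-round pool 39/56 = 69.6%, the domestic pool 681/1141 = 59.7% → the early-round pool
Arts: the early-round pool 804/2072 = 38.8%, the domestic pool 28/111 = 25.2% → the early-round pool
Overall: the early-round pool 843/2128 = 39.6%, the domestic pool 709/1252 = 56.6% → the domestic pool
The early-round pool wins each department group but the domestic pool wins overall — the comparison reverses. The early-round pool's applicants skew toward Arts, which has a lower base rate.

No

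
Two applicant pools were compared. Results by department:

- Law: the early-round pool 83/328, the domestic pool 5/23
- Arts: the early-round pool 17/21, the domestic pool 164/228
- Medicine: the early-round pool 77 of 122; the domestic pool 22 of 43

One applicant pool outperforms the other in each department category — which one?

the early-round pool

Law: the early-round pool 83/328 = 25.3%, the domestic pool 5/23 = 21.7% → the early-round pool
Arts: the early-round pool 17/21 = 81.0%, the domestic pool 164/228 = 71.9% → the early-round pool
Medicine: the early-round pool 77/122 = 63.1%, the domestic pool 22/43 = 51.2% → the early-round pool
The early-round pool has the higher rate in all 3 groups.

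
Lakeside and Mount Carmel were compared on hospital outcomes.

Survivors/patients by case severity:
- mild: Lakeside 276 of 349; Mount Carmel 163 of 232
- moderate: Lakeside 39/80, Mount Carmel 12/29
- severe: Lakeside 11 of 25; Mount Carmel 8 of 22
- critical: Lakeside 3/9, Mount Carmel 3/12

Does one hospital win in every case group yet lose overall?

No

Mild: Lakeside 276/349 = 79.1%, Mount Carmel 163/232 = 70.3% → Lakeside
Moderate: Lakeside 39/80 = 48.8%, Mount Carmel 12/29 = 41.4% → Lakeside
Severe: Lakeside 11/25 = 44.0%, Mount Carmel 8/22 = 36.4% → Lakeside
Critical: Lakeside 3/9 = 33.3%, Mount Carmel 3/12 = 25.0% → Lakeside
Overall: Lakeside 329/463 = 71.1%, Mount Carmel 186/295 = 63.1% → Lakeside
Lakeside wins overall and in every case group — no reversal.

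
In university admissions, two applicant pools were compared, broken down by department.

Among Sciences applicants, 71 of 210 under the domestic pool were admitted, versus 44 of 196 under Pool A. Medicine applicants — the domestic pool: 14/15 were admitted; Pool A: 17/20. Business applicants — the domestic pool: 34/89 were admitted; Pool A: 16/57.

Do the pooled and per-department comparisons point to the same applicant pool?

Sciences: the domestic pool 71/210 = 33.8%, Pool A 44/196 = 22.4% → the domestic pool
Medicine: the domestic pool 14/15 = 93.3%, Pool A 17/20 = 85.0% → the domestic pool
Business: the domestic pool 34/89 = 38.2%, Pool A 16/57 = 28.1% → the domestic pool
Overall: the domestic pool 119/314 = 37.9%, Pool A 77/273 = 28.2% → the domestic pool
The domestic pool wins overall and in every department group — no reversal.

Yes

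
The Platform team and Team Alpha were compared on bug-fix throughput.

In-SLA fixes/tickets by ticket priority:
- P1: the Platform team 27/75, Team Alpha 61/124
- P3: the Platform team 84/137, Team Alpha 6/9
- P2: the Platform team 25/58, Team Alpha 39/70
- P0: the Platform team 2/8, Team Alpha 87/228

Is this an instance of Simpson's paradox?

P1: the Platform team 27/75 = 36.0%, Team Alpha 61/124 = 49.2% → Team Alpha
P3: the Platform team 84/137 = 61.3%, Team Alpha 6/9 = 66.7% → Team Alpha
P2: the Platform team 25/58 = 43.1%, Team Alpha 39/70 = 55.7% → Team Alpha
P0: the Platform team 2/8 = 25.0%, Team Alpha 87/228 = 38.2% → Team Alpha
Overall: the Platform team 138/278 = 49.6%, Team Alpha 193/431 = 44.8% → the Platform team
Team Alpha wins each ticket group but the Platform team wins overall — the comparison reverses. Team Alpha's tickets skew toward P0, which has a lower base rate.

Yes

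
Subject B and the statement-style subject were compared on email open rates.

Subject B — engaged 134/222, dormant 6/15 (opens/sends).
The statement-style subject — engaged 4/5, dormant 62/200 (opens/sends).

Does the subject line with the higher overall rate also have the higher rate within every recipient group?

Engaged: Subject B 134/222 = 60.4%, the statement-style subject 4/5 = 80.0% → the statement-style subject
Dormant: Subject B 6/15 = 40.0%, the statement-style subject 62/200 = 31.0% → Subject B
Overall: Subject B 140/237 = 59.1%, the statement-style subject 66/205 = 32.2% → Subject B
Neither sweeps: Subject B wins 1 of 2 groups, the statement-style subject wins 1. Subject B wins overall but not every group — no Simpson reversal.

No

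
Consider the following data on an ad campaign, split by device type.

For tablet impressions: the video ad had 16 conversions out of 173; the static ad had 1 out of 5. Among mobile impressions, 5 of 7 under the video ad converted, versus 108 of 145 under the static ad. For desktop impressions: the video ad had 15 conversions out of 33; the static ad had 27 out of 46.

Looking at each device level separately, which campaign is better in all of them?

Tablet: the video ad 16/173 = 9.2%, the static ad 1/5 = 20.0% → the static ad
Mobile: the video ad 5/7 = 71.4%, the static ad 108/145 = 74.5% → the static ad
Desktop: the video ad 15/33 = 45.5%, the static ad 27/46 = 58.7% → the static ad
The static ad has the higher rate in all 3 groups.

the static ad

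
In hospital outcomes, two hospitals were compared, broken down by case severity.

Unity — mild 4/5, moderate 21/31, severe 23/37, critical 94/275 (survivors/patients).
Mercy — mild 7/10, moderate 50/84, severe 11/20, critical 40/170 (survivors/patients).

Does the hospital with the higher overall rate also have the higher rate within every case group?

Mild: Unity 4/5 = 80.0%, Mercy 7/10 = 70.0% → Unity
Moderate: Unity 21/31 = 67.7%, Mercy 50/84 = 59.5% → Unity
Severe: Unity 23/37 = 62.2%, Mercy 11/20 = 55.0% → Unity
Critical: Unity 94/275 = 34.2%, Mercy 40/170 = 23.5% → Unity
Overall: Unity 142/348 = 40.8%, Mercy 108/284 = 38.0% → Unity
Unity wins overall and in every case group — no reversal.

Yes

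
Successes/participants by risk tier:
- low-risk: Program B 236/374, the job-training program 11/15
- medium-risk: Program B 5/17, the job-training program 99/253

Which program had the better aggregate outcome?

Program B

Low-risk: Program B 236/374 = 63.1%, the job-training program 11/15 = 73.3% → the job-training program
Medium-risk: Program B 5/17 = 29.4%, the job-training program 99/253 = 39.1% → the job-training program
Overall: Program B 241/391 = 61.6%, the job-training program 110/268 = 41.0% → Program B
(The job-training program wins every risk group but Program B wins overall — the job-training program's participants skew toward the low-rate medium-risk group.)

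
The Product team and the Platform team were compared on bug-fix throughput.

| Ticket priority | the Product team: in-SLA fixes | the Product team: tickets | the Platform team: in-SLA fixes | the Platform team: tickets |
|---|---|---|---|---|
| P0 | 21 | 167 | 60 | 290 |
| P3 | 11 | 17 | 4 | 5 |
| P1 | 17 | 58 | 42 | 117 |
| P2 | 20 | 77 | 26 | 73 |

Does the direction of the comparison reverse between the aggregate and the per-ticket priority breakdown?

P0: the Product team 21/167 = 12.6%, the Platform team 60/290 = 20.7% → the Platform team
P3: the Product team 11/17 = 64.7%, the Platform team 4/5 = 80.0% → the Platform team
P1: the Product team 17/58 = 29.3%, the Platform team 42/117 = 35.9% → the Platform team
P2: the Product team 20/77 = 26.0%, the Platform team 26/73 = 35.6% → the Platform team
Overall: the Product team 69/319 = 21.6%, the Platform team 132/485 = 27.2% → the Platform team
The Platform team wins overall and in every ticket group — no reversal.

No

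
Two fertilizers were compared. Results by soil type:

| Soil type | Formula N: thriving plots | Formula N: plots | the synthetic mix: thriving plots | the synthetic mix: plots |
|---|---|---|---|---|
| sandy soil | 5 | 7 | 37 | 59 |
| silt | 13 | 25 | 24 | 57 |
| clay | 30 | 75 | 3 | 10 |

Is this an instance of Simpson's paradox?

Yes

Sandy soil: Formula N 5/7 = 71.4%, the synthetic mix 37/59 = 62.7% → Formula N
Silt: Formula N 13/25 = 52.0%, the synthetic mix 24/57 = 42.1% → Formula N
Clay: Formula N 30/75 = 40.0%, the synthetic mix 3/10 = 30.0% → Formula N
Overall: Formula N 48/107 = 44.9%, the synthetic mix 64/126 = 50.8% → the synthetic mix
Formula N wins each soil group but the synthetic mix wins overall — the comparison reverses. Formula N's plots skew toward clay, which has a lower base rate.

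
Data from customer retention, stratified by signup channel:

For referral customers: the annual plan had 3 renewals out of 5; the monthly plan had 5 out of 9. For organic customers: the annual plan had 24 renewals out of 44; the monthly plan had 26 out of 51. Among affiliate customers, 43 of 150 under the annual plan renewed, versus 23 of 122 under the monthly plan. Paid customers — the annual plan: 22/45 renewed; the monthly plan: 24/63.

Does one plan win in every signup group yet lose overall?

No

Referral: the annual plan 3/5 = 60.0%, the monthly plan 5/9 = 55.6% → the annual plan
Organic: the annual plan 24/44 = 54.5%, the monthly plan 26/51 = 51.0% → the annual plan
Affiliate: the annual plan 43/150 = 28.7%, the monthly plan 23/122 = 18.9% → the annual plan
Paid: the annual plan 22/45 = 48.9%, the monthly plan 24/63 = 38.1% → the annual plan
Overall: the annual plan 92/244 = 37.7%, the monthly plan 78/245 = 31.8% → the annual plan
The annual plan wins overall and in every signup group — no reversal.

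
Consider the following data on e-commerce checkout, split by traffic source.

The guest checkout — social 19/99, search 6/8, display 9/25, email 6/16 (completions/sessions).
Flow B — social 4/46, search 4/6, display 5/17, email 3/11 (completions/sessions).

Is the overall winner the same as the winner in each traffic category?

Yes

Social: the guest checkout 19/99 = 19.2%, Flow B 4/46 = 8.7% → the guest checkout
Search: the guest checkout 6/8 = 75.0%, Flow B 4/6 = 66.7% → the guest checkout
Display: the guest checkout 9/25 = 36.0%, Flow B 5/17 = 29.4% → the guest checkout
Email: the guest checkout 6/16 = 37.5%, Flow B 3/11 = 27.3% → the guest checkout
Overall: the guest checkout 40/148 = 27.0%, Flow B 16/80 = 20.0% → the guest checkout
The guest checkout wins overall and in every traffic group — no reversal.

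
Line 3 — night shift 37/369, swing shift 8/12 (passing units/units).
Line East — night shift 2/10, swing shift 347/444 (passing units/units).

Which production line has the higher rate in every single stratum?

Line East

Night shift: Line 3 37/369 = 10.0%, Line East 2/10 = 20.0% → Line East
Swing shift: Line 3 8/12 = 66.7%, Line East 347/444 = 78.2% → Line East
Line East has the higher rate in both groups.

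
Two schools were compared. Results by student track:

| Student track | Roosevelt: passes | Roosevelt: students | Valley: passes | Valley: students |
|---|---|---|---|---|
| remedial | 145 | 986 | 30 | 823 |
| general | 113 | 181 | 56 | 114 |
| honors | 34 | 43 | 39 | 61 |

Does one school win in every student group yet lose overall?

Remedial: Roosevelt 145/986 = 14.7%, Valley 30/823 = 3.6% → Roosevelt
General: Roosevelt 113/181 = 62.4%, Valley 56/114 = 49.1% → Roosevelt
Honors: Roosevelt 34/43 = 79.1%, Valley 39/61 = 63.9% → Roosevelt
Overall: Roosevelt 292/1210 = 24.1%, Valley 125/998 = 12.5% → Roosevelt
Roosevelt wins overall and in every student group — no reversal.

No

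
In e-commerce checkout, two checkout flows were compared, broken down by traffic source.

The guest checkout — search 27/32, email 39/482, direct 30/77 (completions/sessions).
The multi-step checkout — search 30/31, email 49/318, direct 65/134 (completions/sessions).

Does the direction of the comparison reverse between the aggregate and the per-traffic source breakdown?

No

Search: the guest checkout 27/32 = 84.4%, the multi-step checkout 30/31 = 96.8% → the multi-step checkout
Email: the guest checkout 39/482 = 8.1%, the multi-step checkout 49/318 = 15.4% → the multi-step checkout
Direct: the guest checkout 30/77 = 39.0%, the multi-step checkout 65/134 = 48.5% → the multi-step checkout
Overall: the guest checkout 96/591 = 16.2%, the multi-step checkout 144/483 = 29.8% → the multi-step checkout
The multi-step checkout wins overall and in every traffic group — no reversal.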